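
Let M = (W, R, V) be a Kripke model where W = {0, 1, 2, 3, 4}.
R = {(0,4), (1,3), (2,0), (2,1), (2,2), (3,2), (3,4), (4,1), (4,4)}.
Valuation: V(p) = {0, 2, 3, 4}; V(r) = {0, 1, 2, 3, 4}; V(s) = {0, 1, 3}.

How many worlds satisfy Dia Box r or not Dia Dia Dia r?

Let φ = Dia Box r or not Dia Dia Dia r. Evaluate φ at each world:
  0 (successors {4}): φ is true.
  1 (successors {3}): φ is true.
  2 (successors {0, 1, 2}): φ is true.
  3 (successors {2, 4}): φ is true.
  4 (successors {1, 4}): φ is true.
For instance, at 1:
  At 1: Dia Box r is true, not Dia Dia Dia r is false, so Dia Box r or not Dia Dia Dia r is true.
    At 1: Dia Box r requires Box r at some successor in {3}.
      Box r holds at 3, so Dia Box r is true at 1.
    At 1: Dia Dia Dia r is true, so not Dia Dia Dia r is false.
      At 1: Dia Dia Dia r requires Dia Dia r at some successor in {3}.
        Dia Dia r holds at 3, so Dia Dia Dia r is true at 1.
Satisfying worlds: {0, 1, 2, 3, 4}

5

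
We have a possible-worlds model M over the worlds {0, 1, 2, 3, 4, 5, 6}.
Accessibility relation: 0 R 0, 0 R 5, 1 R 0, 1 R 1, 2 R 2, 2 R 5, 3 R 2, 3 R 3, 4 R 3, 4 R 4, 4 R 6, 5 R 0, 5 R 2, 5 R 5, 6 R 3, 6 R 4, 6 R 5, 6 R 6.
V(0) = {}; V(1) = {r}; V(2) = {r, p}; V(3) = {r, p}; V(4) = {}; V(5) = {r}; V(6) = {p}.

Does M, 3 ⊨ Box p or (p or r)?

Yes

At 3: Box p is true, p or r is true, so Box p or (p or r) is true.
  At 3: Box p requires p at every successor {2, 3}.
    At 2: p is true.
    At 3: p is true.
  So Box p is true at 3.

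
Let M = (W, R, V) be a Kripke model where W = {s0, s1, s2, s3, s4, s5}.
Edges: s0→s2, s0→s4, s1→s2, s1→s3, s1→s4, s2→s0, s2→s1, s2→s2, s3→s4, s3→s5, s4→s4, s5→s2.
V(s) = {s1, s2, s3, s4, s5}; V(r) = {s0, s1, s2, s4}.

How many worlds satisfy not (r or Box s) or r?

Recall that Box ψ holds at a world iff ψ holds at every accessible world, and Dia ψ holds iff ψ holds at some accessible world.
Let φ = not (r or Box s) or r. Evaluate φ at each world:
  s0 (successors {s2, s4}): φ is true.
  s1 (successors {s2, s3, s4}): φ is true.
  s2 (successors {s0, s1, s2}): φ is true.
  s3 (successors {s4, s5}): φ is false.
  s4 (successors {s4}): φ is true.
  s5 (successors {s2}): φ is false.
For instance, at s5:
  At s5: not (r or Box s) is false, r is false, so not (r or Box s) or r is false.
    At s5: r or Box s is true, so not (r or Box s) is false.
      At s5: r is false, Box s is true, so r or Box s is true.
Satisfying worlds: {s0, s1, s2, s4}

4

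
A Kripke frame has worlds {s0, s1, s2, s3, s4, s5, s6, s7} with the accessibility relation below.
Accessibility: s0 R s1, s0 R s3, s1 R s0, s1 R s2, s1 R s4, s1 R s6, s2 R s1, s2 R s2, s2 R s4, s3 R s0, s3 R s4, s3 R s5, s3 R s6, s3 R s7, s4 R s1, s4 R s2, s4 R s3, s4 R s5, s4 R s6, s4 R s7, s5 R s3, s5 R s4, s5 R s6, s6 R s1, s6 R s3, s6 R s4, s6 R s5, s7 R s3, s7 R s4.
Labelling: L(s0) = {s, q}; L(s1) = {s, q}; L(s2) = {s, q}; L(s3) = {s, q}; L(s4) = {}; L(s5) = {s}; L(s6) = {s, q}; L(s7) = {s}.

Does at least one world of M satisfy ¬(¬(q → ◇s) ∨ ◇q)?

Let φ = ¬(¬(q → ◇s) ∨ ◇q). Evaluate φ at each world:
  s0 (successors {s1, s3}): φ is false.
  s1 (successors {s0, s2, s4, s6}): φ is false.
  s2 (successors {s1, s2, s4}): φ is false.
  s3 (successors {s0, s4, s5, s6, s7}): φ is false.
  s4 (successors {s1, s2, s3, s5, s6, s7}): φ is false.
  s5 (successors {s3, s4, s6}): φ is false.
  s6 (successors {s1, s3, s4, s5}): φ is false.
  s7 (successors {s3, s4}): φ is false.
For instance, at s6:
  At s6: ¬(q → ◇s) ∨ ◇q is true, so ¬(¬(q → ◇s) ∨ ◇q) is false.
    At s6: ¬(q → ◇s) is false, ◇q is true, so ¬(q → ◇s) ∨ ◇q is true.
      At s6: q → ◇s is true, so ¬(q → ◇s) is false.
      At s6: ◇q requires q at some successor in {s1, s3, s4, s5}.
        q holds at s1, so ◇q is true at s6.

No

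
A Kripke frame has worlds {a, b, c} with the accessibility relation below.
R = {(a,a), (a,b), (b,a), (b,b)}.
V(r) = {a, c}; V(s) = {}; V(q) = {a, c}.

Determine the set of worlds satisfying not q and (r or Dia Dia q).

Let φ = not q and (r or Dia Dia q). Evaluate φ at each world:
  a (successors {a, b}): φ is false.
  b (successors {a, b}): φ is true.
  c (successors ∅): φ is false.
For instance, at b:
  At b: not q is true, r or Dia Dia q is true, so not q and (r or Dia Dia q) is true.
    At b: r is false, Dia Dia q is true, so r or Dia Dia q is true.
      At b: Dia Dia q requires Dia q at some successor in {a, b}.
        Dia q holds at a, so Dia Dia q is true at b.
Satisfying worlds: {b}

b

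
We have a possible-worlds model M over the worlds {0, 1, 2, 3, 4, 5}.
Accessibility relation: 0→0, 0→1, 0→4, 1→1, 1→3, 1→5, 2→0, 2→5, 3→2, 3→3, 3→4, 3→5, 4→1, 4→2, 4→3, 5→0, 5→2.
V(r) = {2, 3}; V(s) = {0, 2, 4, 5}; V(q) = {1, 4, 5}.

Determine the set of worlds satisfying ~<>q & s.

5

Let φ = ~<>q & s. Evaluate φ at each world:
  0 (successors {0, 1, 4}): φ is false.
  1 (successors {1, 3, 5}): φ is false.
  2 (successors {0, 5}): φ is false.
  3 (successors {2, 3, 4, 5}): φ is false.
  4 (successors {1, 2, 3}): φ is false.
  5 (successors {0, 2}): φ is true.
For instance, at 2:
  At 2: ~<>q is false, s is true, so ~<>q & s is false.
    At 2: <>q is true, so ~<>q is false.
      At 2: <>q requires q at some successor in {0, 5}.
        q holds at 5, so <>q is true at 2.
Satisfying worlds: {5}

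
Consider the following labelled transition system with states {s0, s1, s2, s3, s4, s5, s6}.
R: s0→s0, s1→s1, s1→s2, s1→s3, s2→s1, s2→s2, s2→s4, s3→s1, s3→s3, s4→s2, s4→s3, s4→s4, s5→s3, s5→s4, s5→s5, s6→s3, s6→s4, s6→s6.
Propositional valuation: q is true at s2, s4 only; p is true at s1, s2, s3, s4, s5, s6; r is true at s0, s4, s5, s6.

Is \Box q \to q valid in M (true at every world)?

Let φ = \Box q \to q. Evaluate φ at each world:
  s0 (successors {s0}): φ is true.
  s1 (successors {s1, s2, s3}): φ is true.
  s2 (successors {s1, s2, s4}): φ is true.
  s3 (successors {s1, s3}): φ is true.
  s4 (successors {s2, s3, s4}): φ is true.
  s5 (successors {s3, s4, s5}): φ is true.
  s6 (successors {s3, s4, s6}): φ is true.
For instance, at s6:
  At s6: \Box q is false, q is false, so \Box q \to q is true.
    At s6: \Box q requires q at every successor {s3, s4, s6}.
      q fails at s3, so \Box q is false at s6.

Yes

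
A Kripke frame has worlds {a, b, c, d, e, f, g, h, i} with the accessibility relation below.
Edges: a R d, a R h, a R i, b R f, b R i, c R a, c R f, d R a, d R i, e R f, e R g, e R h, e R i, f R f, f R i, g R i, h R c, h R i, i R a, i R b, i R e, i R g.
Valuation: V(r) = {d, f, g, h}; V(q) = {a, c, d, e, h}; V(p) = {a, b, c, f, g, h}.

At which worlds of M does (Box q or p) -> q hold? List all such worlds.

Let φ = (Box q or p) -> q. Evaluate φ at each world:
  a (successors {d, h, i}): φ is true.
  b (successors {f, i}): φ is false.
  c (successors {a, f}): φ is true.
  d (successors {a, i}): φ is true.
  e (successors {f, g, h, i}): φ is true.
  f (successors {f, i}): φ is false.
  g (successors {i}): φ is false.
  h (successors {c, i}): φ is true.
  i (successors {a, b, e, g}): φ is true.
For instance, at g:
  At g: Box q or p is true, q is false, so (Box q or p) -> q is false.
    At g: Box q is false, p is true, so Box q or p is true.
      At g: Box q requires q at every successor {i}.
        q fails at i, so Box q is false at g.
Satisfying worlds: {a, c, d, e, h, i}

a, c, d, e, h, i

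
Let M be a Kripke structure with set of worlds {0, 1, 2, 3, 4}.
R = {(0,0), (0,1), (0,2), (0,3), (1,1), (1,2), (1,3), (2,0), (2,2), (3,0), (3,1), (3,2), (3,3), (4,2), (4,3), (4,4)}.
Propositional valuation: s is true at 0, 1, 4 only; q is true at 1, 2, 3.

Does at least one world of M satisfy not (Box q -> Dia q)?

Let φ = not (Box q -> Dia q). Evaluate φ at each world:
  0 (successors {0, 1, 2, 3}): φ is false.
  1 (successors {1, 2, 3}): φ is false.
  2 (successors {0, 2}): φ is false.
  3 (successors {0, 1, 2, 3}): φ is false.
  4 (successors {2, 3, 4}): φ is false.
For instance, at 4:
  At 4: Box q -> Dia q is true, so not (Box q -> Dia q) is false.
    At 4: Box q is false, Dia q is true, so Box q -> Dia q is true.
      At 4: Box q requires q at every successor {2, 3, 4}.
        q fails at 4, so Box q is false at 4.
      At 4: Dia q requires q at some successor in {2, 3, 4}.
        q holds at 2, so Dia q is true at 4.

No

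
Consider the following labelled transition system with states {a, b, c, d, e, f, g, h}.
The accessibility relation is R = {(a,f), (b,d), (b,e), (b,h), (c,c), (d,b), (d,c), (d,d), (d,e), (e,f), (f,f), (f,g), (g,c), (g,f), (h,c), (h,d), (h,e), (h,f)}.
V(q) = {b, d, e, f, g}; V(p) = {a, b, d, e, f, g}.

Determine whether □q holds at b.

No

At b: □q requires q at every successor {d, e, h}.
  q fails at h, so □q is false at b.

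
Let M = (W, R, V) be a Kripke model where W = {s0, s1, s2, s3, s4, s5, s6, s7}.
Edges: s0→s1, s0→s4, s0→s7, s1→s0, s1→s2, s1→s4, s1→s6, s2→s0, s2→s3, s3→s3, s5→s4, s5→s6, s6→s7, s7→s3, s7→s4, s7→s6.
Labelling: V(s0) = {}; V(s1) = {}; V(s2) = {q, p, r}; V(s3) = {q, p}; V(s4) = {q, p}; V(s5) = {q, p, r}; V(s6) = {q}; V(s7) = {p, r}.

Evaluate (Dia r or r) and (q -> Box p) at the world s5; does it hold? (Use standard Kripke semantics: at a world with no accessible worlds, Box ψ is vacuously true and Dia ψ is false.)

No

At s5: Dia r or r is true, q -> Box p is false, so (Dia r or r) and (q -> Box p) is false.
  At s5: Dia r is false, r is true, so Dia r or r is true.
    At s5: Dia r requires r at some successor in {s4, s6}.
      At s4: r is false.
      At s6: r is false.
    So Dia r is false at s5.
  At s5: q is true, Box p is false, so q -> Box p is false.
    At s5: Box p requires p at every successor {s4, s6}.
      p fails at s6, so Box p is false at s5.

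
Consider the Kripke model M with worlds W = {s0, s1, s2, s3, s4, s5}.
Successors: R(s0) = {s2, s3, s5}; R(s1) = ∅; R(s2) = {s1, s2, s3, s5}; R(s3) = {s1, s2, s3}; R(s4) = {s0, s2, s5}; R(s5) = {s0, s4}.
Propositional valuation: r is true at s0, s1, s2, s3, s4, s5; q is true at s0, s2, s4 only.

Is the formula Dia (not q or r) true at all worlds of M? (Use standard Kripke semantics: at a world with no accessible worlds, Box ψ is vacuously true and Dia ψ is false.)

No

Let φ = Dia (not q or r). Evaluate φ at each world:
  s0 (successors {s2, s3, s5}): φ is true.
  s1 (successors ∅): φ is false.
  s2 (successors {s1, s2, s3, s5}): φ is true.
  s3 (successors {s1, s2, s3}): φ is true.
  s4 (successors {s0, s2, s5}): φ is true.
  s5 (successors {s0, s4}): φ is true.
Detail at s1 (counterexample):
  At s1: no accessible worlds, so Dia (not q or r) is false.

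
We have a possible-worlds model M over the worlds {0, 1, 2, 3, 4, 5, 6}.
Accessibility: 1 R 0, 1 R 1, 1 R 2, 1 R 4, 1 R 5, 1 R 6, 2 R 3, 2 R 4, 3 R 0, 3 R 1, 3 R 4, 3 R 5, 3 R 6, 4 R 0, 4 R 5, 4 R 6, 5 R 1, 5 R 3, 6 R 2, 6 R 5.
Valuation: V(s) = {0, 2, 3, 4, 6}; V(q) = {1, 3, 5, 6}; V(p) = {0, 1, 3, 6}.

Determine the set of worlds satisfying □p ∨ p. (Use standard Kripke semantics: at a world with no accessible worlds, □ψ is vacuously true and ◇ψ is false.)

0, 1, 3, 5, 6

Let φ = □p ∨ p. Evaluate φ at each world:
  0 (successors ∅): φ is true.
  1 (successors {0, 1, 2, 4, 5, 6}): φ is true.
  2 (successors {3, 4}): φ is false.
  3 (successors {0, 1, 4, 5, 6}): φ is true.
  4 (successors {0, 5, 6}): φ is false.
  5 (successors {1, 3}): φ is true.
  6 (successors {2, 5}): φ is true.
For instance, at 4:
  At 4: □p is false, p is false, so □p ∨ p is false.
    At 4: □p requires p at every successor {0, 5, 6}.
      p fails at 5, so □p is false at 4.
Satisfying worlds: {0, 1, 3, 5, 6}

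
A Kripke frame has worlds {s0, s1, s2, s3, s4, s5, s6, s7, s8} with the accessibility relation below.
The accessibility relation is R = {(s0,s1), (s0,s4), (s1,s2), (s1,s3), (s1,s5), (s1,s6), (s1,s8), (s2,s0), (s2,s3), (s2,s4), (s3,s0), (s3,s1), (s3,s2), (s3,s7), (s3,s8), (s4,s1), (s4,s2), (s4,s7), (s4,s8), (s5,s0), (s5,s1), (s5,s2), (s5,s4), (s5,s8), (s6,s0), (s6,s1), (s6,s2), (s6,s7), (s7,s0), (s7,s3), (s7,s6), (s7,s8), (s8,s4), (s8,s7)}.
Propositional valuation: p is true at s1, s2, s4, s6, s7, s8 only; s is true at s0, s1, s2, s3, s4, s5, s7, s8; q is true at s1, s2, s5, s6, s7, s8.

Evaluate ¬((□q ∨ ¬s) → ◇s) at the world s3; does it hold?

At s3: (□q ∨ ¬s) → ◇s is true, so ¬((□q ∨ ¬s) → ◇s) is false.
  At s3: □q ∨ ¬s is false, ◇s is true, so (□q ∨ ¬s) → ◇s is true.
    At s3: □q is false, ¬s is false, so □q ∨ ¬s is false.
      At s3: □q requires q at every successor {s0, s1, s2, s7, s8}.
        q fails at s0, so □q is false at s3.
    At s3: ◇s requires s at some successor in {s0, s1, s2, s7, s8}.
      s holds at s0, so ◇s is true at s3.

No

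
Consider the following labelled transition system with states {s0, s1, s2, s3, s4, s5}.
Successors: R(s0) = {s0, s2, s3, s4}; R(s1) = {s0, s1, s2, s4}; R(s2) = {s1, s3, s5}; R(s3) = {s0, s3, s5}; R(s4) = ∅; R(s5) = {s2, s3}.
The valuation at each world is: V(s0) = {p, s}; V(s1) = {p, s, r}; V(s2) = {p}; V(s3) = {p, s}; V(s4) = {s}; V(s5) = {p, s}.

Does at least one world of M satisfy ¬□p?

Yes

Let φ = ¬□p. Evaluate φ at each world:
  s0 (successors {s0, s2, s3, s4}): φ is true.
  s1 (successors {s0, s1, s2, s4}): φ is true.
  s2 (successors {s1, s3, s5}): φ is false.
  s3 (successors {s0, s3, s5}): φ is false.
  s4 (successors ∅): φ is false.
  s5 (successors {s2, s3}): φ is false.
Detail at s0 (witness):
  At s0: □p is false, so ¬□p is true.
    At s0: □p requires p at every successor {s0, s2, s3, s4}.
      p fails at s4, so □p is false at s0.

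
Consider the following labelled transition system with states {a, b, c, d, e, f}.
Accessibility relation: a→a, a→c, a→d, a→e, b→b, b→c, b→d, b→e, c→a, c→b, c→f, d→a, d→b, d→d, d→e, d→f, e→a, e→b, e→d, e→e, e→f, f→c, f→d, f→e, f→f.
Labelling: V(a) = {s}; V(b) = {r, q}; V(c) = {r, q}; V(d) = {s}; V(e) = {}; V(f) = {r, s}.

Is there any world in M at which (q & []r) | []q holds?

No

Recall that []ψ holds at a world iff ψ holds at every accessible world, and <>ψ holds iff ψ holds at some accessible world.
Let φ = (q & []r) | []q. Evaluate φ at each world:
  a (successors {a, c, d, e}): φ is false.
  b (successors {b, c, d, e}): φ is false.
  c (successors {a, b, f}): φ is false.
  d (successors {a, b, d, e, f}): φ is false.
  e (successors {a, b, d, e, f}): φ is false.
  f (successors {c, d, e, f}): φ is false.
For instance, at b:
  At b: q & []r is false, []q is false, so (q & []r) | []q is false.
    At b: q is true, []r is false, so q & []r is false.
      At b: []r requires r at every successor {b, c, d, e}.
        r fails at d, so []r is false at b.
    At b: []q requires q at every successor {b, c, d, e}.
      q fails at d, so []q is false at b.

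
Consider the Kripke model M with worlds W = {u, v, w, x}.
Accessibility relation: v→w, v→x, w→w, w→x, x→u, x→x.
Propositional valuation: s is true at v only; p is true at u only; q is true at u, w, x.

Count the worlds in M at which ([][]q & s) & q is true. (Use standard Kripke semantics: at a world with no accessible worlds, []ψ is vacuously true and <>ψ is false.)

Recall that []ψ holds at a world iff ψ holds at every accessible world, and <>ψ holds iff ψ holds at some accessible world.
Let φ = ([][]q & s) & q. Evaluate φ at each world:
  u (successors ∅): φ is false.
  v (successors {w, x}): φ is false.
  w (successors {w, x}): φ is false.
  x (successors {u, x}): φ is false.
For instance, at v:
  At v: [][]q & s is true, q is false, so ([][]q & s) & q is false.
    At v: [][]q is true, s is true, so [][]q & s is true.
      At v: [][]q requires []q at every successor {w, x}.
        At w: []q is true.
        At x: []q is true.
      So [][]q is true at v.
Satisfying worlds: none.

0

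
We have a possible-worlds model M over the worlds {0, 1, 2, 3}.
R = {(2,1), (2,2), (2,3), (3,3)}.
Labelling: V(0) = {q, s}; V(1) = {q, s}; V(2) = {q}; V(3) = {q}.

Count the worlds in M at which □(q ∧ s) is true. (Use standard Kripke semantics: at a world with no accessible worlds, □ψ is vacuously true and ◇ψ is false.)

2

Let φ = □(q ∧ s). Evaluate φ at each world:
  0 (successors ∅): φ is true.
  1 (successors ∅): φ is true.
  2 (successors {1, 2, 3}): φ is false.
  3 (successors {3}): φ is false.
For instance, at 3:
  At 3: □(q ∧ s) requires q ∧ s at every successor {3}.
    q ∧ s fails at 3, so □(q ∧ s) is false at 3.
Satisfying worlds: {0, 1}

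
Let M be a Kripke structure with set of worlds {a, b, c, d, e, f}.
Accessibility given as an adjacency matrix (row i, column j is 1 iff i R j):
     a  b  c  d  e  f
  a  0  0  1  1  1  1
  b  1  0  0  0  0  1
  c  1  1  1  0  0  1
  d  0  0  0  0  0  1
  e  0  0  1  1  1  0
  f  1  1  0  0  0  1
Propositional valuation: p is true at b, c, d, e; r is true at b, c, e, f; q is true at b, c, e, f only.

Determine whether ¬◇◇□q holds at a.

No

At a: ◇◇□q is true, so ¬◇◇□q is false.
  At a: ◇◇□q requires ◇□q at some successor in {c, d, e, f}.
    ◇□q holds at e, so ◇◇□q is true at a.
      At e: ◇□q requires □q at some successor in {c, d, e}.
        □q holds at d, so ◇□q is true at e.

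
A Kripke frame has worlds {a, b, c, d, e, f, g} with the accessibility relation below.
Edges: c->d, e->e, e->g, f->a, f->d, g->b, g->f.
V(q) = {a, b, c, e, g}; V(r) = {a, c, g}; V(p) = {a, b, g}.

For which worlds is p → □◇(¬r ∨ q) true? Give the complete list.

a, b, c, d, e, f

Let φ = p → □◇(¬r ∨ q). Evaluate φ at each world:
  a (successors ∅): φ is true.
  b (successors ∅): φ is true.
  c (successors {d}): φ is true.
  d (successors ∅): φ is true.
  e (successors {e, g}): φ is true.
  f (successors {a, d}): φ is true.
  g (successors {b, f}): φ is false.
For instance, at f:
  At f: p is false, □◇(¬r ∨ q) is false, so p → □◇(¬r ∨ q) is true.
    At f: □◇(¬r ∨ q) requires ◇(¬r ∨ q) at every successor {a, d}.
      ◇(¬r ∨ q) fails at a, so □◇(¬r ∨ q) is false at f.
Satisfying worlds: {a, b, c, d, e, f}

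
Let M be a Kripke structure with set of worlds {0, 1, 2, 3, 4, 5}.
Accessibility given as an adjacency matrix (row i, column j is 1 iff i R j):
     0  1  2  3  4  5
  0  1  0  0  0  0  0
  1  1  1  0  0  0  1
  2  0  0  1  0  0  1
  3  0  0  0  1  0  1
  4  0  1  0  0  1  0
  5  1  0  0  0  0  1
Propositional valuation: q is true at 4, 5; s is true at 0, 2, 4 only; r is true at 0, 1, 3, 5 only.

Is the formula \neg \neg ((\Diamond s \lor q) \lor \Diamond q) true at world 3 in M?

Yes

Recall that \Diamond ψ holds at a world iff ψ holds at some accessible world.
At 3: \neg ((\Diamond s \lor q) \lor \Diamond q) is false, so \neg \neg ((\Diamond s \lor q) \lor \Diamond q) is true.
  At 3: (\Diamond s \lor q) \lor \Diamond q is true, so \neg ((\Diamond s \lor q) \lor \Diamond q) is false.
    At 3: \Diamond s \lor q is false, \Diamond q is true, so (\Diamond s \lor q) \lor \Diamond q is true.
      At 3: \Diamond s is false, q is false, so \Diamond s \lor q is false.
      At 3: \Diamond q requires q at some successor in {3, 5}.
        q holds at 5, so \Diamond q is true at 3.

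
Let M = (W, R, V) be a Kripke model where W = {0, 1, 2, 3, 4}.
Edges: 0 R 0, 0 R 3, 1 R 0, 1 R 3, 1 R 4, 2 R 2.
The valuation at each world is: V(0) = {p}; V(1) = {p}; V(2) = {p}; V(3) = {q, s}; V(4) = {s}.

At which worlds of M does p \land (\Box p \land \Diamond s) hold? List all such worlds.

none

Let φ = p \land (\Box p \land \Diamond s). Evaluate φ at each world:
  0 (successors {0, 3}): φ is false.
  1 (successors {0, 3, 4}): φ is false.
  2 (successors {2}): φ is false.
  3 (successors ∅): φ is false.
  4 (successors ∅): φ is false.
For instance, at 1:
  At 1: p is true, \Box p \land \Diamond s is false, so p \land (\Box p \land \Diamond s) is false.
    At 1: \Box p is false, \Diamond s is true, so \Box p \land \Diamond s is false.
      At 1: \Box p requires p at every successor {0, 3, 4}.
        p fails at 3, so \Box p is false at 1.
      At 1: \Diamond s requires s at some successor in {0, 3, 4}.
        s holds at 3, so \Diamond s is true at 1.
Satisfying worlds: none.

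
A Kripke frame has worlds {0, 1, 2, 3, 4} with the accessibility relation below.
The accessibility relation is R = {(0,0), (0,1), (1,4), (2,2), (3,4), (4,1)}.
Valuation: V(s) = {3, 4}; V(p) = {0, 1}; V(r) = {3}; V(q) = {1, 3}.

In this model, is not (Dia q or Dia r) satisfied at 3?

At 3: Dia q or Dia r is false, so not (Dia q or Dia r) is true.
  At 3: Dia q is false, Dia r is false, so Dia q or Dia r is false.
    At 3: Dia q requires q at some successor in {4}.
      At 4: q is false.
    So Dia q is false at 3.
    At 3: Dia r requires r at some successor in {4}.
      At 4: r is false.
    So Dia r is false at 3.

Yes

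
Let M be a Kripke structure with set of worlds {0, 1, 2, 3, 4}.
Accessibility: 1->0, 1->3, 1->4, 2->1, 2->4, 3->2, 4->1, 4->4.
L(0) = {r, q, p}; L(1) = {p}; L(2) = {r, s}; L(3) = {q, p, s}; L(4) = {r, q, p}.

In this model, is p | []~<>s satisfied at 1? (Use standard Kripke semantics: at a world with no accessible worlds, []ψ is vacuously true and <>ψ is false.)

At 1: p is true, []~<>s is false, so p | []~<>s is true.
  At 1: []~<>s requires ~<>s at every successor {0, 3, 4}.
    ~<>s fails at 3, so []~<>s is false at 1.
      At 3: <>s is true, so ~<>s is false.

Yes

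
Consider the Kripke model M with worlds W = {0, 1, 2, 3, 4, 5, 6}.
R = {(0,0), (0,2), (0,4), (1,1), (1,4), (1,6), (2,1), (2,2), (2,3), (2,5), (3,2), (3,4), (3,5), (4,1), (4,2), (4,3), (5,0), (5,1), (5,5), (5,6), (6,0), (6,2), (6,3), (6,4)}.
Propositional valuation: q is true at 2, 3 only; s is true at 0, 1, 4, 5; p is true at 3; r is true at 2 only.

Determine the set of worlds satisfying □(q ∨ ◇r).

0, 6

Recall that □ψ holds at a world iff ψ holds at every accessible world, and ◇ψ holds iff ψ holds at some accessible world.
Let φ = □(q ∨ ◇r). Evaluate φ at each world:
  0 (successors {0, 2, 4}): φ is true.
  1 (successors {1, 4, 6}): φ is false.
  2 (successors {1, 2, 3, 5}): φ is false.
  3 (successors {2, 4, 5}): φ is false.
  4 (successors {1, 2, 3}): φ is false.
  5 (successors {0, 1, 5, 6}): φ is false.
  6 (successors {0, 2, 3, 4}): φ is true.
For instance, at 3:
  At 3: □(q ∨ ◇r) requires q ∨ ◇r at every successor {2, 4, 5}.
    q ∨ ◇r fails at 5, so □(q ∨ ◇r) is false at 3.
      At 5: q is false, ◇r is false, so q ∨ ◇r is false.
Satisfying worlds: {0, 6}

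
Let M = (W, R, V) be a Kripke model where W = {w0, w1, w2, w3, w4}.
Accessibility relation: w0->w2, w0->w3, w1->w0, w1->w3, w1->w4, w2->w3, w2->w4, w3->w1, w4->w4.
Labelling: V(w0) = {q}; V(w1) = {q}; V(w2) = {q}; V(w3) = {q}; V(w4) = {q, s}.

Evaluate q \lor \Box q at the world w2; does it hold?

At w2: q is true, \Box q is true, so q \lor \Box q is true.
  At w2: \Box q requires q at every successor {w3, w4}.
    At w3: q is true.
    At w4: q is true.
  So \Box q is true at w2.

Yes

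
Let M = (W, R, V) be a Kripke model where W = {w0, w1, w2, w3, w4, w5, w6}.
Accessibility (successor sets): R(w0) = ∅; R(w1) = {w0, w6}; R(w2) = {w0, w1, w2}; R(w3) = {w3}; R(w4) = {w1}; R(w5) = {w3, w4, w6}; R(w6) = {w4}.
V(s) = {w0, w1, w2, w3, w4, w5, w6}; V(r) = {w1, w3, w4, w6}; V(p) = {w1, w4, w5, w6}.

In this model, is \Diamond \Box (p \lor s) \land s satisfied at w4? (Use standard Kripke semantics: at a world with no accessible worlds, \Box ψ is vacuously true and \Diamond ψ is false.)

Yes

At w4: \Diamond \Box (p \lor s) is true, s is true, so \Diamond \Box (p \lor s) \land s is true.
  At w4: \Diamond \Box (p \lor s) requires \Box (p \lor s) at some successor in {w1}.
    \Box (p \lor s) holds at w1, so \Diamond \Box (p \lor s) is true at w4.
      At w1: \Box (p \lor s) requires p \lor s at every successor {w0, w6}.
        At w0: p \lor s is true.
        At w6: p \lor s is true.
      So \Box (p \lor s) is true at w1.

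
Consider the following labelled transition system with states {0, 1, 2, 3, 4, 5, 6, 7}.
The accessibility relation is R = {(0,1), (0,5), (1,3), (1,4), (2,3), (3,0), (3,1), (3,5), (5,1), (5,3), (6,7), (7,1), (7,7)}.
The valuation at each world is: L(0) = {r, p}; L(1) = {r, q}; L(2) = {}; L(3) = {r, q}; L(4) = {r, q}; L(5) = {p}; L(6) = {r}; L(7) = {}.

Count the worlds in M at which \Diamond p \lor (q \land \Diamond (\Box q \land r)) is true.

3

Recall that \Box ψ holds at a world iff ψ holds at every accessible world, and \Diamond ψ holds iff ψ holds at some accessible world.
Let φ = \Diamond p \lor (q \land \Diamond (\Box q \land r)). Evaluate φ at each world:
  0 (successors {1, 5}): φ is true.
  1 (successors {3, 4}): φ is true.
  2 (successors {3}): φ is false.
  3 (successors {0, 1, 5}): φ is true.
  4 (successors ∅): φ is false.
  5 (successors {1, 3}): φ is false.
  6 (successors {7}): φ is false.
  7 (successors {1, 7}): φ is false.
For instance, at 6:
  At 6: \Diamond p is false, q \land \Diamond (\Box q \land r) is false, so \Diamond p \lor (q \land \Diamond (\Box q \land r)) is false.
    At 6: \Diamond p requires p at some successor in {7}.
      At 7: p is false.
    So \Diamond p is false at 6.
    At 6: q is false, \Diamond (\Box q \land r) is false, so q \land \Diamond (\Box q \land r) is false.
      At 6: \Diamond (\Box q \land r) requires \Box q \land r at some successor in {7}.
        At 7: \Box q \land r is false.
      So \Diamond (\Box q \land r) is false at 6.
Satisfying worlds: {0, 1, 3}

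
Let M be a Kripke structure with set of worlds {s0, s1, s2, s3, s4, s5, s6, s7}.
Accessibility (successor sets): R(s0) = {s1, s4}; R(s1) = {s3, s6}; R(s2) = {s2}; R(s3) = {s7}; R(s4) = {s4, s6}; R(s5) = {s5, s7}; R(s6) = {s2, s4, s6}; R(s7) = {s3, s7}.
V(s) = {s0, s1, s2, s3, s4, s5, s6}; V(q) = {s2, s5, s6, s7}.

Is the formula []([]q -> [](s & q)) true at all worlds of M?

No

Let φ = []([]q -> [](s & q)). Evaluate φ at each world:
  s0 (successors {s1, s4}): φ is true.
  s1 (successors {s3, s6}): φ is false.
  s2 (successors {s2}): φ is true.
  s3 (successors {s7}): φ is true.
  s4 (successors {s4, s6}): φ is true.
  s5 (successors {s5, s7}): φ is false.
  s6 (successors {s2, s4, s6}): φ is true.
  s7 (successors {s3, s7}): φ is false.
Detail at s1 (counterexample):
  At s1: []([]q -> [](s & q)) requires []q -> [](s & q) at every successor {s3, s6}.
    []q -> [](s & q) fails at s3, so []([]q -> [](s & q)) is false at s1.
      At s3: []q is true, [](s & q) is false, so []q -> [](s & q) is false.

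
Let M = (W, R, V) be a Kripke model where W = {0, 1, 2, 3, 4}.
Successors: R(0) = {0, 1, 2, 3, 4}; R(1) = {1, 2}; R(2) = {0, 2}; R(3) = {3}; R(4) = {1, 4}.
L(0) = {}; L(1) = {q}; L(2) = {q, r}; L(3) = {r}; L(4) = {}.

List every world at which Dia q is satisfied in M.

0, 1, 2, 4

Let φ = Dia q. Evaluate φ at each world:
  0 (successors {0, 1, 2, 3, 4}): φ is true.
  1 (successors {1, 2}): φ is true.
  2 (successors {0, 2}): φ is true.
  3 (successors {3}): φ is false.
  4 (successors {1, 4}): φ is true.
For instance, at 4:
  At 4: Dia q requires q at some successor in {1, 4}.
    q holds at 1, so Dia q is true at 4.
Satisfying worlds: {0, 1, 2, 4}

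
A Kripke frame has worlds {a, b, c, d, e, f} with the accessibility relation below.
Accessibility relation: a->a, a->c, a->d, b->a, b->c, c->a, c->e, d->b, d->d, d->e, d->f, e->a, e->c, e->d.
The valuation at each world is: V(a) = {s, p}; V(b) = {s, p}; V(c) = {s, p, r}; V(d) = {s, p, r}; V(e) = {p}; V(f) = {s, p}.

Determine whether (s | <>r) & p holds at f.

Recall that <>ψ holds at a world iff ψ holds at some accessible world.
At f: s | <>r is true, p is true, so (s | <>r) & p is true.
  At f: s is true, <>r is false, so s | <>r is true.
    At f: no accessible worlds, so <>r is false.

Yes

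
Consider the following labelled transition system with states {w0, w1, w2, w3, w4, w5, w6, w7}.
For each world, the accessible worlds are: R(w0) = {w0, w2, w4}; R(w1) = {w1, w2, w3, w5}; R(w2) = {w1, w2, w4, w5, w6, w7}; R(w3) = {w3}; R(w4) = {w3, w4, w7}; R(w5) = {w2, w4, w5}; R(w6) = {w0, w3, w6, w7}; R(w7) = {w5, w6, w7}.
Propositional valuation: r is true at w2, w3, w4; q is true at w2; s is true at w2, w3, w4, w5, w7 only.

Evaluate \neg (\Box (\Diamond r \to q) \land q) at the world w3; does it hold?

At w3: \Box (\Diamond r \to q) \land q is false, so \neg (\Box (\Diamond r \to q) \land q) is true.
  At w3: \Box (\Diamond r \to q) is false, q is false, so \Box (\Diamond r \to q) \land q is false.
    At w3: \Box (\Diamond r \to q) requires \Diamond r \to q at every successor {w3}.
      \Diamond r \to q fails at w3, so \Box (\Diamond r \to q) is false at w3.

Yes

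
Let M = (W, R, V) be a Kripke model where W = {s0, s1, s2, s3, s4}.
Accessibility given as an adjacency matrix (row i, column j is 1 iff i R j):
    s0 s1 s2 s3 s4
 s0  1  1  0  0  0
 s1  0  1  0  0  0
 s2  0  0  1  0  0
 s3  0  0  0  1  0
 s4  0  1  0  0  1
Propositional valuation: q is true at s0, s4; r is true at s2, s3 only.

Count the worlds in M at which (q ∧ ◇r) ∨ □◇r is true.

2

Let φ = (q ∧ ◇r) ∨ □◇r. Evaluate φ at each world:
  s0 (successors {s0, s1}): φ is false.
  s1 (successors {s1}): φ is false.
  s2 (successors {s2}): φ is true.
  s3 (successors {s3}): φ is true.
  s4 (successors {s1, s4}): φ is false.
For instance, at s4:
  At s4: q ∧ ◇r is false, □◇r is false, so (q ∧ ◇r) ∨ □◇r is false.
    At s4: q is true, ◇r is false, so q ∧ ◇r is false.
      At s4: ◇r requires r at some successor in {s1, s4}.
        At s1: r is false.
        At s4: r is false.
      So ◇r is false at s4.
    At s4: □◇r requires ◇r at every successor {s1, s4}.
      ◇r fails at s1, so □◇r is false at s4.
Satisfying worlds: {s2, s3}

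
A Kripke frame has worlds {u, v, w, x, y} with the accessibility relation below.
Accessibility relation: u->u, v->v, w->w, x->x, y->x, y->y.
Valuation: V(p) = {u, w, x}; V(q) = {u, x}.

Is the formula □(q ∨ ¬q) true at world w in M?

At w: □(q ∨ ¬q) requires q ∨ ¬q at every successor {w}.
  At w: q ∨ ¬q is true.
So □(q ∨ ¬q) is true at w.

Yes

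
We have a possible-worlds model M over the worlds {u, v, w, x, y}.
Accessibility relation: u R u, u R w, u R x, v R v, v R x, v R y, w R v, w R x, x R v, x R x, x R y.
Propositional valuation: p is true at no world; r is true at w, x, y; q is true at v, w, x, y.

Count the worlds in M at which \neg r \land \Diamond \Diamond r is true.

Recall that \Diamond ψ holds at a world iff ψ holds at some accessible world.
Let φ = \neg r \land \Diamond \Diamond r. Evaluate φ at each world:
  u (successors {u, w, x}): φ is true.
  v (successors {v, x, y}): φ is true.
  w (successors {v, x}): φ is false.
  x (successors {v, x, y}): φ is false.
  y (successors ∅): φ is false.
For instance, at w:
  At w: \neg r is false, \Diamond \Diamond r is true, so \neg r \land \Diamond \Diamond r is false.
    At w: \Diamond \Diamond r requires \Diamond r at some successor in {v, x}.
      \Diamond r holds at v, so \Diamond \Diamond r is true at w.
Satisfying worlds: {u, v}

2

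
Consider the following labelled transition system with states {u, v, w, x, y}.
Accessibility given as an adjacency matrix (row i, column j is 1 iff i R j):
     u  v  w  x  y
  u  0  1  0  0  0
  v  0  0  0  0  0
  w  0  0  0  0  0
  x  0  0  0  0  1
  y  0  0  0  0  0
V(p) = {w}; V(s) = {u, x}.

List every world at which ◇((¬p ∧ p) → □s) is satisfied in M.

u, x

Let φ = ◇((¬p ∧ p) → □s). Evaluate φ at each world:
  u (successors {v}): φ is true.
  v (successors ∅): φ is false.
  w (successors ∅): φ is false.
  x (successors {y}): φ is true.
  y (successors ∅): φ is false.
For instance, at x:
  At x: ◇((¬p ∧ p) → □s) requires (¬p ∧ p) → □s at some successor in {y}.
    (¬p ∧ p) → □s holds at y, so ◇((¬p ∧ p) → □s) is true at x.
      At y: ¬p ∧ p is false, □s is true, so (¬p ∧ p) → □s is true.
Satisfying worlds: {u, x}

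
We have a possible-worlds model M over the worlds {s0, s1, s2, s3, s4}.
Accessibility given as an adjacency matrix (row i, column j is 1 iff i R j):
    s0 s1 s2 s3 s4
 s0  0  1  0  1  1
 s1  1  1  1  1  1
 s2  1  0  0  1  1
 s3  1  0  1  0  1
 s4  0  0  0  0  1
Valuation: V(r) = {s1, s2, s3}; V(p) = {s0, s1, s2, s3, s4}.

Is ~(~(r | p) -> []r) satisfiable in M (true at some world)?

Let φ = ~(~(r | p) -> []r). Evaluate φ at each world:
  s0 (successors {s1, s3, s4}): φ is false.
  s1 (successors {s0, s1, s2, s3, s4}): φ is false.
  s2 (successors {s0, s3, s4}): φ is false.
  s3 (successors {s0, s2, s4}): φ is false.
  s4 (successors {s4}): φ is false.
For instance, at s4:
  At s4: ~(r | p) -> []r is true, so ~(~(r | p) -> []r) is false.
    At s4: ~(r | p) is false, []r is false, so ~(r | p) -> []r is true.
      At s4: []r requires r at every successor {s4}.
        r fails at s4, so []r is false at s4.

No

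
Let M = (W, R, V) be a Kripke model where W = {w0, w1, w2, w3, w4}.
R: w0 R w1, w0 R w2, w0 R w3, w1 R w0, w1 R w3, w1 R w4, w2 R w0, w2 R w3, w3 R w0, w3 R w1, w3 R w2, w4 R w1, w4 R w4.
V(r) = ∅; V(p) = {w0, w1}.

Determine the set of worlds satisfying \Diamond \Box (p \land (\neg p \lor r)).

Let φ = \Diamond \Box (p \land (\neg p \lor r)). Evaluate φ at each world:
  w0 (successors {w1, w2, w3}): φ is false.
  w1 (successors {w0, w3, w4}): φ is false.
  w2 (successors {w0, w3}): φ is false.
  w3 (successors {w0, w1, w2}): φ is false.
  w4 (successors {w1, w4}): φ is false.
For instance, at w3:
  At w3: \Diamond \Box (p \land (\neg p \lor r)) requires \Box (p \land (\neg p \lor r)) at some successor in {w0, w1, w2}.
    At w0: \Box (p \land (\neg p \lor r)) is false.
    At w1: \Box (p \land (\neg p \lor r)) is false.
    At w2: \Box (p \land (\neg p \lor r)) is false.
  So \Diamond \Box (p \land (\neg p \lor r)) is false at w3.
Satisfying worlds: none.

none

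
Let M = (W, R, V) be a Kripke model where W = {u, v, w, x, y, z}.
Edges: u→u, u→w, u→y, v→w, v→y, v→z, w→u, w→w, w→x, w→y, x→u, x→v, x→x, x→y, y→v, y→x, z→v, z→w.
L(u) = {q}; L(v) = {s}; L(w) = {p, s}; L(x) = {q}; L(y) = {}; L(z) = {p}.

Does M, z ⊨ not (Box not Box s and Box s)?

No

At z: Box not Box s and Box s is true, so not (Box not Box s and Box s) is false.
  At z: Box not Box s is true, Box s is true, so Box not Box s and Box s is true.
    At z: Box not Box s requires not Box s at every successor {v, w}.
      At v: not Box s is true.
      At w: not Box s is true.
    So Box not Box s is true at z.
    At z: Box s requires s at every successor {v, w}.
      At v: s is true.
      At w: s is true.
    So Box s is true at z.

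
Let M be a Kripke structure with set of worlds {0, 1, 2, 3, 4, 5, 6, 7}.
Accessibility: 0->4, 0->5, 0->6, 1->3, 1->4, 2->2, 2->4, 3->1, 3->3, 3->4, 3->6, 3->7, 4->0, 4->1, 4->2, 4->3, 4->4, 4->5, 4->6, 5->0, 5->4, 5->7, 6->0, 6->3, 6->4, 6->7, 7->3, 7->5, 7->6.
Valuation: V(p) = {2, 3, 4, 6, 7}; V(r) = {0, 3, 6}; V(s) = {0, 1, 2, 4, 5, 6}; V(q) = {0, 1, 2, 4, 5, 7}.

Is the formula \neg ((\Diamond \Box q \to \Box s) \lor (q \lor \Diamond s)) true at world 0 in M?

At 0: (\Diamond \Box q \to \Box s) \lor (q \lor \Diamond s) is true, so \neg ((\Diamond \Box q \to \Box s) \lor (q \lor \Diamond s)) is false.
  At 0: \Diamond \Box q \to \Box s is true, q \lor \Diamond s is true, so (\Diamond \Box q \to \Box s) \lor (q \lor \Diamond s) is true.
    At 0: \Diamond \Box q is true, \Box s is true, so \Diamond \Box q \to \Box s is true.
      At 0: \Diamond \Box q requires \Box q at some successor in {4, 5, 6}.
        \Box q holds at 5, so \Diamond \Box q is true at 0.
      At 0: \Box s requires s at every successor {4, 5, 6}.
        At 4: s is true.
        At 5: s is true.
        At 6: s is true.
      So \Box s is true at 0.
    At 0: q is true, \Diamond s is true, so q \lor \Diamond s is true.
      At 0: \Diamond s requires s at some successor in {4, 5, 6}.
        s holds at 4, so \Diamond s is true at 0.

No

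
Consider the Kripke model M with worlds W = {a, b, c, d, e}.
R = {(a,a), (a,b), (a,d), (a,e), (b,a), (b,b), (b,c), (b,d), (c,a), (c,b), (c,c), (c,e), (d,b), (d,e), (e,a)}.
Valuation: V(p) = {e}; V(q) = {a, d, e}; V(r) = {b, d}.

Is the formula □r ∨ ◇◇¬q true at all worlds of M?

Yes

Let φ = □r ∨ ◇◇¬q. Evaluate φ at each world:
  a (successors {a, b, d, e}): φ is true.
  b (successors {a, b, c, d}): φ is true.
  c (successors {a, b, c, e}): φ is true.
  d (successors {b, e}): φ is true.
  e (successors {a}): φ is true.
For instance, at c:
  At c: □r is false, ◇◇¬q is true, so □r ∨ ◇◇¬q is true.
    At c: □r requires r at every successor {a, b, c, e}.
      r fails at a, so □r is false at c.
    At c: ◇◇¬q requires ◇¬q at some successor in {a, b, c, e}.
      ◇¬q holds at a, so ◇◇¬q is true at c.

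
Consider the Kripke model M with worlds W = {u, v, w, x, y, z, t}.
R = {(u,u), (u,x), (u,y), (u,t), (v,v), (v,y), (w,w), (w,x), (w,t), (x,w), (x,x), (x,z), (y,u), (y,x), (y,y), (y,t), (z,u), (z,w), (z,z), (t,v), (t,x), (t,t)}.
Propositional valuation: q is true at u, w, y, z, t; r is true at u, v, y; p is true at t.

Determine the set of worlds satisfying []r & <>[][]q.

none

Recall that []ψ holds at a world iff ψ holds at every accessible world, and <>ψ holds iff ψ holds at some accessible world.
Let φ = []r & <>[][]q. Evaluate φ at each world:
  u (successors {u, x, y, t}): φ is false.
  v (successors {v, y}): φ is false.
  w (successors {w, x, t}): φ is false.
  x (successors {w, x, z}): φ is false.
  y (successors {u, x, y, t}): φ is false.
  z (successors {u, w, z}): φ is false.
  t (successors {v, x, t}): φ is false.
For instance, at t:
  At t: []r is false, <>[][]q is false, so []r & <>[][]q is false.
    At t: []r requires r at every successor {v, x, t}.
      r fails at x, so []r is false at t.
    At t: <>[][]q requires [][]q at some successor in {v, x, t}.
      At v: [][]q is false.
      At x: [][]q is false.
      At t: [][]q is false.
    So <>[][]q is false at t.
Satisfying worlds: none.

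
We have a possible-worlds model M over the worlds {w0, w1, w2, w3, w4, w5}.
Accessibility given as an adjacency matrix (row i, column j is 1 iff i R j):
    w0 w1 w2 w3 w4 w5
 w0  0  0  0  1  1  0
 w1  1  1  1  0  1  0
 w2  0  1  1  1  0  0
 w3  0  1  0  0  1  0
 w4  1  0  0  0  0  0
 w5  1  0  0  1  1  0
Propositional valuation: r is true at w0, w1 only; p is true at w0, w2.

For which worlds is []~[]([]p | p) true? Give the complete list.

w2, w4

Let φ = []~[]([]p | p). Evaluate φ at each world:
  w0 (successors {w3, w4}): φ is false.
  w1 (successors {w0, w1, w2, w4}): φ is false.
  w2 (successors {w1, w2, w3}): φ is true.
  w3 (successors {w1, w4}): φ is false.
  w4 (successors {w0}): φ is true.
  w5 (successors {w0, w3, w4}): φ is false.
For instance, at w5:
  At w5: []~[]([]p | p) requires ~[]([]p | p) at every successor {w0, w3, w4}.
    ~[]([]p | p) fails at w4, so []~[]([]p | p) is false at w5.
      At w4: []([]p | p) is true, so ~[]([]p | p) is false.
Satisfying worlds: {w2, w4}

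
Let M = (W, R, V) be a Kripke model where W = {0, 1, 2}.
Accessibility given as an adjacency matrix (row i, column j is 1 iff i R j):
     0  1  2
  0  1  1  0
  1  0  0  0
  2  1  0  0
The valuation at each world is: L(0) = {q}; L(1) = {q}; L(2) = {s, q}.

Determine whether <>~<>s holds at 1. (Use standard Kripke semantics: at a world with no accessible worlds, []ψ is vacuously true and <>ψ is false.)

At 1: no accessible worlds, so <>~<>s is false.

No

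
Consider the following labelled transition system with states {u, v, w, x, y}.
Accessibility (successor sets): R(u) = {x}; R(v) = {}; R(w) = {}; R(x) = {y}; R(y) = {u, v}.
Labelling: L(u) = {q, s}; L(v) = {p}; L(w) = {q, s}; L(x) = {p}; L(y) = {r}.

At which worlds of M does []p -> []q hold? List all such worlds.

Let φ = []p -> []q. Evaluate φ at each world:
  u (successors {x}): φ is false.
  v (successors ∅): φ is true.
  w (successors ∅): φ is true.
  x (successors {y}): φ is true.
  y (successors {u, v}): φ is true.
For instance, at y:
  At y: []p is false, []q is false, so []p -> []q is true.
    At y: []p requires p at every successor {u, v}.
      p fails at u, so []p is false at y.
    At y: []q requires q at every successor {u, v}.
      q fails at v, so []q is false at y.
Satisfying worlds: {v, w, x, y}

v, w, x, y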